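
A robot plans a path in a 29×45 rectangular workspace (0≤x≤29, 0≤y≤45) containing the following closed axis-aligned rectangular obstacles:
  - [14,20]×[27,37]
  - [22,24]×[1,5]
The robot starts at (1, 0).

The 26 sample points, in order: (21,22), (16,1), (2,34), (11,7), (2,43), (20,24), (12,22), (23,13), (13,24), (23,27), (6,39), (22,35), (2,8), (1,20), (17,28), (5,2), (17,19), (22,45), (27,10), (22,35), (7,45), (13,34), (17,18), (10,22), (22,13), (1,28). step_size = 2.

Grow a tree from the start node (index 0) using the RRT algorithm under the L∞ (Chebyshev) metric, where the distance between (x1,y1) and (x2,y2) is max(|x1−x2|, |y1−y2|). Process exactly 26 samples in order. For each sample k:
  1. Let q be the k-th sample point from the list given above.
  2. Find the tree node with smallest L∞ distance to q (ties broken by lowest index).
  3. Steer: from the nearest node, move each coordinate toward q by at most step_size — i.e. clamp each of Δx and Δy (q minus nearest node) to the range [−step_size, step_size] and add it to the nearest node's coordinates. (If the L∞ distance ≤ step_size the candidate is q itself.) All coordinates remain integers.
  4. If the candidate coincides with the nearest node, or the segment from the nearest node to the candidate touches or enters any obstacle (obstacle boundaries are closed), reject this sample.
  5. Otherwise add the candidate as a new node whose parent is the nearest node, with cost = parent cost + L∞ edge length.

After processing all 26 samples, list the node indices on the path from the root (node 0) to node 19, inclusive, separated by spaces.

Path: 0 1 3 5 6 7 9 10 11 12 15 17 19

1. q=(21,22) nearest=0 d=22 new=(3,2) → add node 1 parent=0 cost=2
2. q=(16,1) nearest=1 d=13 new=(5,1) → add node 2 parent=1 cost=4
3. q=(2,34) nearest=1 d=32 new=(2,4) → add node 3 parent=1 cost=4
4. q=(11,7) nearest=2 d=6 new=(7,3) → add node 4 parent=2 cost=6
5. q=(2,43) nearest=3 d=39 new=(2,6) → add node 5 parent=3 cost=6
6. q=(20,24) nearest=5 d=18 new=(4,8) → add node 6 parent=5 cost=8
7. q=(12,22) nearest=6 d=14 new=(6,10) → add node 7 parent=6 cost=10
8. q=(23,13) nearest=4 d=16 new=(9,5) → add node 8 parent=4 cost=8
9. q=(13,24) nearest=7 d=14 new=(8,12) → add node 9 parent=7 cost=12
10. q=(23,27) nearest=9 d=15 new=(10,14) → add node 10 parent=9 cost=14
11. q=(6,39) nearest=10 d=25 new=(8,16) → add node 11 parent=10 cost=16
12. q=(22,35) nearest=11 d=19 new=(10,18) → add node 12 parent=11 cost=18
13. q=(2,8) nearest=5 d=2 new=(2,8) → add node 13 parent=5 cost=8
14. q=(1,20) nearest=11 d=7 new=(6,18) → add node 14 parent=11 cost=18
15. q=(17,28) nearest=12 d=10 new=(12,20) → add node 15 parent=12 cost=20
16. q=(5,2) nearest=2 d=1 new=(5,2) → add node 16 parent=2 cost=5
17. q=(17,19) nearest=15 d=5 new=(14,19) → add node 17 parent=15 cost=22
18. q=(22,45) nearest=15 d=25 new=(14,22) → add node 18 parent=15 cost=22
19. q=(27,10) nearest=17 d=13 new=(16,17) → add node 19 parent=17 cost=24
20. q=(22,35) nearest=18 d=13 new=(16,24) → add node 20 parent=18 cost=24
21. q=(7,45) nearest=20 d=21 new=(14,26) → add node 21 parent=20 cost=26
22. q=(13,34) nearest=21 d=8 new=(13,28) → add node 22 parent=21 cost=28
23. q=(17,18) nearest=19 d=1 new=(17,18) → add node 23 parent=19 cost=25
24. q=(10,22) nearest=15 d=2 new=(10,22) → add node 24 parent=15 cost=22
25. q=(22,13) nearest=23 d=5 new=(19,16) → add node 25 parent=23 cost=27
26. q=(1,28) nearest=24 d=9 new=(8,24) → add node 26 parent=24 cost=24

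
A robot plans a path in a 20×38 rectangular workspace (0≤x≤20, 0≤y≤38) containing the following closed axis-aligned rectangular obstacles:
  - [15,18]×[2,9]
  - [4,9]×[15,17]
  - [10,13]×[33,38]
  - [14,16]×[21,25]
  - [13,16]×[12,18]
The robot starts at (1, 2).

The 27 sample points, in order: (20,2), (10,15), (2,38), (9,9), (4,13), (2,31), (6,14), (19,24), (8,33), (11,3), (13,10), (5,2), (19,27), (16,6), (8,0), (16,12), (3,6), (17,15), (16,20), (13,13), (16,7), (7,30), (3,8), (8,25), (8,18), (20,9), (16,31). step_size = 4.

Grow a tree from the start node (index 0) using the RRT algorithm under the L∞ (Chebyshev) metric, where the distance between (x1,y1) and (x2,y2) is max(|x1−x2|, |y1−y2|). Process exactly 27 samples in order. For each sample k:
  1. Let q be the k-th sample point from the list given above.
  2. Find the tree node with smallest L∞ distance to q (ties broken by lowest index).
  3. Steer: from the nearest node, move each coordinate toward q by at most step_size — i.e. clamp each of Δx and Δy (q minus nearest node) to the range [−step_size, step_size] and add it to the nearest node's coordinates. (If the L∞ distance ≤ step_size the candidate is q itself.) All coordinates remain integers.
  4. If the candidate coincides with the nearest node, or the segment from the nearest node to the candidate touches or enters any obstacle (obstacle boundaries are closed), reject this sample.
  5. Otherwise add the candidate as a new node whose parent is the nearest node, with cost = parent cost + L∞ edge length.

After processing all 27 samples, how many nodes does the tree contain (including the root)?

1. q=(20,2) nearest=0 d=19 new=(5,2) → add node 1 parent=0 cost=4
2. q=(10,15) nearest=0 d=13 new=(5,6) → add node 2 parent=0 cost=4
3. q=(2,38) nearest=2 d=32 new=(2,10) → add node 3 parent=2 cost=8
4. q=(9,9) nearest=2 d=4 new=(9,9) → add node 4 parent=2 cost=8
5. q=(4,13) nearest=3 d=3 new=(4,13) → add node 5 parent=3 cost=11
6. q=(2,31) nearest=5 d=18 new=(2,17) → add node 6 parent=5 cost=15
7. q=(6,14) nearest=5 d=2 new=(6,14) → add node 7 parent=5 cost=13
8. q=(19,24) nearest=7 d=13 new=(10,18) → blocked by [4,9]×[15,17], reject
9. q=(8,33) nearest=6 d=16 new=(6,21) → add node 8 parent=6 cost=19
10. q=(11,3) nearest=1 d=6 new=(9,3) → add node 9 parent=1 cost=8
11. q=(13,10) nearest=4 d=4 new=(13,10) → add node 10 parent=4 cost=12
12. q=(5,2) nearest=1 d=0 → coincident, reject
13. q=(19,27) nearest=7 d=13 new=(10,18) → blocked by [4,9]×[15,17], reject
14. q=(16,6) nearest=10 d=4 new=(16,6) → blocked by [15,18]×[2,9], reject
15. q=(8,0) nearest=1 d=3 new=(8,0) → add node 11 parent=1 cost=7
16. q=(16,12) nearest=10 d=3 new=(16,12) → blocked by [13,16]×[12,18], reject
17. q=(3,6) nearest=2 d=2 new=(3,6) → add node 12 parent=2 cost=6
18. q=(17,15) nearest=10 d=5 new=(17,14) → blocked by [13,16]×[12,18], reject
19. q=(16,20) nearest=7 d=10 new=(10,18) → blocked by [4,9]×[15,17], reject
20. q=(13,13) nearest=10 d=3 new=(13,13) → blocked by [13,16]×[12,18], reject
21. q=(16,7) nearest=10 d=3 new=(16,7) → blocked by [15,18]×[2,9], reject
22. q=(7,30) nearest=8 d=9 new=(7,25) → add node 13 parent=8 cost=23
23. q=(3,8) nearest=2 d=2 new=(3,8) → add node 14 parent=2 cost=6
24. q=(8,25) nearest=13 d=1 new=(8,25) → add node 15 parent=13 cost=24
25. q=(8,18) nearest=8 d=3 new=(8,18) → add node 16 parent=8 cost=22
26. q=(20,9) nearest=10 d=7 new=(17,9) → blocked by [15,18]×[2,9], reject
27. q=(16,31) nearest=15 d=8 new=(12,29) → add node 17 parent=15 cost=28

Node count: 18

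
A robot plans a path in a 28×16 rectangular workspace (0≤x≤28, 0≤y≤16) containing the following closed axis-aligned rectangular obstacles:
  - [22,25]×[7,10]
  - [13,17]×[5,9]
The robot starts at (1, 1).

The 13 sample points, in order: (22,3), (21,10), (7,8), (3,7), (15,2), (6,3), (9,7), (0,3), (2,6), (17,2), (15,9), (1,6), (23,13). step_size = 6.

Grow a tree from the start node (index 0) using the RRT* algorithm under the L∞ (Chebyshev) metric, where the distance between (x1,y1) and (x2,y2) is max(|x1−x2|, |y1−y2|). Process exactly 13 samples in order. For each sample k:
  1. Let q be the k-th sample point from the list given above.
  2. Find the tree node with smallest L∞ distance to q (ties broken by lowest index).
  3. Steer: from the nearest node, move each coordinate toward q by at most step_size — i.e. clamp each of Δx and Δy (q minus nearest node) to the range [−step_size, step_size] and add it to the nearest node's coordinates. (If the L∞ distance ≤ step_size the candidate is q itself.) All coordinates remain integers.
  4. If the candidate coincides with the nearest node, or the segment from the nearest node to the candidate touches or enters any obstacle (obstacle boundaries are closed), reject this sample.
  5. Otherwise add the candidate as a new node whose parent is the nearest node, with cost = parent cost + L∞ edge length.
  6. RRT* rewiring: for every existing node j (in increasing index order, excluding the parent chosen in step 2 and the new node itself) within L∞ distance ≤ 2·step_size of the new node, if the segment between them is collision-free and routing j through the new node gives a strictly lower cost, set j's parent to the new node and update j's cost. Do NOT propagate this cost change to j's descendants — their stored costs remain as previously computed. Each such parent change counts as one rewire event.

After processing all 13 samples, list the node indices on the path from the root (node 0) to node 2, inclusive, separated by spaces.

Path: 0 7 2

1. q=(22,3) nearest=0 d=21 new=(7,3) → add node 1 parent=0 cost=6
2. q=(21,10) nearest=1 d=14 new=(13,9) → blocked by [13,17]×[5,9], reject
3. q=(7,8) nearest=1 d=5 new=(7,8) → add node 2 parent=1 cost=11
4. q=(3,7) nearest=1 d=4 new=(3,7) → add node 3 parent=1 cost=10
5. q=(15,2) nearest=1 d=8 new=(13,2) → add node 4 parent=1 cost=12
6. q=(6,3) nearest=1 d=1 new=(6,3) → add node 5 parent=1 cost=7
7. q=(9,7) nearest=2 d=2 new=(9,7) → add node 6 parent=2 cost=13
8. q=(0,3) nearest=0 d=2 new=(0,3) → add node 7 parent=0 cost=2; rewire 2→7 (9<11); rewire 3→7 (6<10); rewire 6→7 (11<13)
9. q=(2,6) nearest=3 d=1 new=(2,6) → add node 8 parent=3 cost=7
10. q=(17,2) nearest=4 d=4 new=(17,2) → add node 9 parent=4 cost=16
11. q=(15,9) nearest=6 d=6 new=(15,9) → blocked by [13,17]×[5,9], reject
12. q=(1,6) nearest=8 d=1 new=(1,6) → add node 10 parent=8 cost=8
13. q=(23,13) nearest=4 d=11 new=(19,8) → blocked by [13,17]×[5,9], reject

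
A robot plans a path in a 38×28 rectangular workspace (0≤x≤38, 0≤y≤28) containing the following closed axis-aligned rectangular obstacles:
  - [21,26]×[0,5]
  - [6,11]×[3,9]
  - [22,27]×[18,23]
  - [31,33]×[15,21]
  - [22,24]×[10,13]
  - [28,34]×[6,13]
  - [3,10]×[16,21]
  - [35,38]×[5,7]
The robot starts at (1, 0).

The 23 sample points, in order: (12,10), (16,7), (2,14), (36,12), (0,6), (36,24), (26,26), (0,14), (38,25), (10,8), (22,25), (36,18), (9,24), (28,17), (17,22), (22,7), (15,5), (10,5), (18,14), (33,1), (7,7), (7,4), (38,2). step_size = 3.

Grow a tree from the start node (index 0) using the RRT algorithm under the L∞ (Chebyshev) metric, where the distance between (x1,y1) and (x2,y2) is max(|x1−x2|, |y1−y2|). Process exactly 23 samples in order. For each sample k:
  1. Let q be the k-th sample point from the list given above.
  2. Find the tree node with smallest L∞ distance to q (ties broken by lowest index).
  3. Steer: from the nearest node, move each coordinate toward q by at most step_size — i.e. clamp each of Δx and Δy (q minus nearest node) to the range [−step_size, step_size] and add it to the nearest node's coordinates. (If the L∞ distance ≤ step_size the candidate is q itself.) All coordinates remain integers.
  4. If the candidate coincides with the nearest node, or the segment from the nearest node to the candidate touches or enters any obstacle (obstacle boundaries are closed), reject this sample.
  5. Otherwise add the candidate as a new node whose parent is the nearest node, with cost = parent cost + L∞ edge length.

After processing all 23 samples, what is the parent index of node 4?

1. q=(12,10) nearest=0 d=11 new=(4,3) → add node 1 parent=0 cost=3
2. q=(16,7) nearest=1 d=12 new=(7,6) → blocked by [6,11]×[3,9], reject
3. q=(2,14) nearest=1 d=11 new=(2,6) → add node 2 parent=1 cost=6
4. q=(36,12) nearest=1 d=32 new=(7,6) → blocked by [6,11]×[3,9], reject
5. q=(0,6) nearest=2 d=2 new=(0,6) → add node 3 parent=2 cost=8
6. q=(36,24) nearest=1 d=32 new=(7,6) → blocked by [6,11]×[3,9], reject
7. q=(26,26) nearest=1 d=23 new=(7,6) → blocked by [6,11]×[3,9], reject
8. q=(0,14) nearest=2 d=8 new=(0,9) → add node 4 parent=2 cost=9
9. q=(38,25) nearest=1 d=34 new=(7,6) → blocked by [6,11]×[3,9], reject
10. q=(10,8) nearest=1 d=6 new=(7,6) → blocked by [6,11]×[3,9], reject
11. q=(22,25) nearest=2 d=20 new=(5,9) → add node 5 parent=2 cost=9
12. q=(36,18) nearest=5 d=31 new=(8,12) → add node 6 parent=5 cost=12
13. q=(9,24) nearest=6 d=12 new=(9,15) → add node 7 parent=6 cost=15
14. q=(28,17) nearest=7 d=19 new=(12,17) → add node 8 parent=7 cost=18
15. q=(17,22) nearest=8 d=5 new=(15,20) → add node 9 parent=8 cost=21
16. q=(22,7) nearest=8 d=10 new=(15,14) → add node 10 parent=8 cost=21
17. q=(15,5) nearest=6 d=7 new=(11,9) → blocked by [6,11]×[3,9], reject
18. q=(10,5) nearest=5 d=5 new=(8,6) → blocked by [6,11]×[3,9], reject
19. q=(18,14) nearest=10 d=3 new=(18,14) → add node 11 parent=10 cost=24
20. q=(33,1) nearest=11 d=15 new=(21,11) → add node 12 parent=11 cost=27
21. q=(7,7) nearest=5 d=2 new=(7,7) → blocked by [6,11]×[3,9], reject
22. q=(7,4) nearest=1 d=3 new=(7,4) → blocked by [6,11]×[3,9], reject
23. q=(38,2) nearest=12 d=17 new=(24,8) → blocked by [22,24]×[10,13], reject

Parent of node 4: 2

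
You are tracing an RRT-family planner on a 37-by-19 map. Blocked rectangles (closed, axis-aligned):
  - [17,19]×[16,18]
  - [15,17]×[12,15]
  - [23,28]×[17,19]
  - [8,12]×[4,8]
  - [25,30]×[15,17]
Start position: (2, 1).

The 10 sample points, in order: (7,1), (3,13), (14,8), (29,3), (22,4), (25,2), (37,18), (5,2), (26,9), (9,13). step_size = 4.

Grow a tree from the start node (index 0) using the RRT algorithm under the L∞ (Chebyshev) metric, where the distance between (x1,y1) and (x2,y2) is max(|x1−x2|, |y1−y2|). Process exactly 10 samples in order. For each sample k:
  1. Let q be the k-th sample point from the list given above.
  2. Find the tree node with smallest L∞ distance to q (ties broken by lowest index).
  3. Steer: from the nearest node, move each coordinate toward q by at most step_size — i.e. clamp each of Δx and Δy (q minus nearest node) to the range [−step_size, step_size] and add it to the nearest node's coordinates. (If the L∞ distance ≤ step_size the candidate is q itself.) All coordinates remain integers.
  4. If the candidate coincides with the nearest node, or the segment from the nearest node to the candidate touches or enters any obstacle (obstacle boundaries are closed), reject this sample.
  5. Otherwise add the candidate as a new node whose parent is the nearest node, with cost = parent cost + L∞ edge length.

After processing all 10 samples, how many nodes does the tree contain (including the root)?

1. q=(7,1) nearest=0 d=5 new=(6,1) → add node 1 parent=0 cost=4
2. q=(3,13) nearest=0 d=12 new=(3,5) → add node 2 parent=0 cost=4
3. q=(14,8) nearest=1 d=8 new=(10,5) → blocked by [8,12]×[4,8], reject
4. q=(29,3) nearest=1 d=23 new=(10,3) → add node 3 parent=1 cost=8
5. q=(22,4) nearest=3 d=12 new=(14,4) → add node 4 parent=3 cost=12
6. q=(25,2) nearest=4 d=11 new=(18,2) → add node 5 parent=4 cost=16
7. q=(37,18) nearest=5 d=19 new=(22,6) → add node 6 parent=5 cost=20
8. q=(5,2) nearest=1 d=1 new=(5,2) → add node 7 parent=1 cost=5
9. q=(26,9) nearest=6 d=4 new=(26,9) → add node 8 parent=6 cost=24
10. q=(9,13) nearest=2 d=8 new=(7,9) → add node 9 parent=2 cost=8

Node count: 10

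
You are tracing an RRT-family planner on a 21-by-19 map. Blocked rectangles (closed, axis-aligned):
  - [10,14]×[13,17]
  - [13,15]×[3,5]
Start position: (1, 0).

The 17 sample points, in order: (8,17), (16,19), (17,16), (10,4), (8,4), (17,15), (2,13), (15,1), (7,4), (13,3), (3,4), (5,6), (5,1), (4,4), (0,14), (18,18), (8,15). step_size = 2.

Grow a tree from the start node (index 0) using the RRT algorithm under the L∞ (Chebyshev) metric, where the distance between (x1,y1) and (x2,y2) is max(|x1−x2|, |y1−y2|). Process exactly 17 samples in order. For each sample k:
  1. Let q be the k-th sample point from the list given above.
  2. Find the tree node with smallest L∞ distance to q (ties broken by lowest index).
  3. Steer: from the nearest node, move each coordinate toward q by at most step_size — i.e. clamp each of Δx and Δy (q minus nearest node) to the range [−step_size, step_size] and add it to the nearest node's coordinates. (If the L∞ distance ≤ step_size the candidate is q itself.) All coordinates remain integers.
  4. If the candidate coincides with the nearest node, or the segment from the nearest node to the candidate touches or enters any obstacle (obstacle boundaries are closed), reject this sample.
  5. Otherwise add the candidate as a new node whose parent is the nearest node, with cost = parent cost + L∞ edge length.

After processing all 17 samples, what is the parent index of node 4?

Parent of node 4: 3

1. q=(8,17) nearest=0 d=17 new=(3,2) → add node 1 parent=0 cost=2
2. q=(16,19) nearest=1 d=17 new=(5,4) → add node 2 parent=1 cost=4
3. q=(17,16) nearest=2 d=12 new=(7,6) → add node 3 parent=2 cost=6
4. q=(10,4) nearest=3 d=3 new=(9,4) → add node 4 parent=3 cost=8
5. q=(8,4) nearest=4 d=1 new=(8,4) → add node 5 parent=4 cost=9
6. q=(17,15) nearest=3 d=10 new=(9,8) → add node 6 parent=3 cost=8
7. q=(2,13) nearest=3 d=7 new=(5,8) → add node 7 parent=3 cost=8
8. q=(15,1) nearest=4 d=6 new=(11,2) → add node 8 parent=4 cost=10
9. q=(7,4) nearest=5 d=1 new=(7,4) → add node 9 parent=5 cost=10
10. q=(13,3) nearest=8 d=2 new=(13,3) → blocked by [13,15]×[3,5], reject
11. q=(3,4) nearest=1 d=2 new=(3,4) → add node 10 parent=1 cost=4
12. q=(5,6) nearest=2 d=2 new=(5,6) → add node 11 parent=2 cost=6
13. q=(5,1) nearest=1 d=2 new=(5,1) → add node 12 parent=1 cost=4
14. q=(4,4) nearest=2 d=1 new=(4,4) → add node 13 parent=2 cost=5
15. q=(0,14) nearest=7 d=6 new=(3,10) → add node 14 parent=7 cost=10
16. q=(18,18) nearest=6 d=10 new=(11,10) → add node 15 parent=6 cost=10
17. q=(8,15) nearest=14 d=5 new=(5,12) → add node 16 parent=14 cost=12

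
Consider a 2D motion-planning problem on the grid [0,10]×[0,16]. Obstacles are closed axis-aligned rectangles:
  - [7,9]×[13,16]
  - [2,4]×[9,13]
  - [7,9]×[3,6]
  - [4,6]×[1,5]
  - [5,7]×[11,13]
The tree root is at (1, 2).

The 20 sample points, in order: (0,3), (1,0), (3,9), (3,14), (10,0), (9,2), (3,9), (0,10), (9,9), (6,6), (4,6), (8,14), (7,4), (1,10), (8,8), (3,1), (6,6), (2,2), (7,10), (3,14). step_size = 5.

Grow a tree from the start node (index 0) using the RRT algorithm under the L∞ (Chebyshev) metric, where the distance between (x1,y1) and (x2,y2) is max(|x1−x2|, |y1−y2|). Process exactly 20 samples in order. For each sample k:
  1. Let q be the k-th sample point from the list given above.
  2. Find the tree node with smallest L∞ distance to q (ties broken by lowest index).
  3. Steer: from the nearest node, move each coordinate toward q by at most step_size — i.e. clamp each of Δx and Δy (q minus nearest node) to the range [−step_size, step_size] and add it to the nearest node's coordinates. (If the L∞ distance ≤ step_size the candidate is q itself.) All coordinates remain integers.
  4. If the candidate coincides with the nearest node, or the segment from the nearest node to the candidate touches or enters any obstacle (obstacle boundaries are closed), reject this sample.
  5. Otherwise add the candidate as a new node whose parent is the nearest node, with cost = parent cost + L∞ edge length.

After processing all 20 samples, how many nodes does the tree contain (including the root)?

1. q=(0,3) nearest=0 d=1 new=(0,3) → add node 1 parent=0 cost=1
2. q=(1,0) nearest=0 d=2 new=(1,0) → add node 2 parent=0 cost=2
3. q=(3,9) nearest=1 d=6 new=(3,8) → add node 3 parent=1 cost=6
4. q=(3,14) nearest=3 d=6 new=(3,13) → blocked by [2,4]×[9,13], reject
5. q=(10,0) nearest=3 d=8 new=(8,3) → blocked by [7,9]×[3,6], reject
6. q=(9,2) nearest=3 d=6 new=(8,3) → blocked by [7,9]×[3,6], reject
7. q=(3,9) nearest=3 d=1 new=(3,9) → blocked by [2,4]×[9,13], reject
8. q=(0,10) nearest=3 d=3 new=(0,10) → add node 4 parent=3 cost=9
9. q=(9,9) nearest=3 d=6 new=(8,9) → add node 5 parent=3 cost=11
10. q=(6,6) nearest=3 d=3 new=(6,6) → add node 6 parent=3 cost=9
11. q=(4,6) nearest=3 d=2 new=(4,6) → add node 7 parent=3 cost=8
12. q=(8,14) nearest=5 d=5 new=(8,14) → blocked by [7,9]×[13,16], reject
13. q=(7,4) nearest=6 d=2 new=(7,4) → blocked by [7,9]×[3,6], reject
14. q=(1,10) nearest=4 d=1 new=(1,10) → add node 8 parent=4 cost=10
15. q=(8,8) nearest=5 d=1 new=(8,8) → add node 9 parent=5 cost=12
16. q=(3,1) nearest=0 d=2 new=(3,1) → add node 10 parent=0 cost=2
17. q=(6,6) nearest=6 d=0 → coincident, reject
18. q=(2,2) nearest=0 d=1 new=(2,2) → add node 11 parent=0 cost=1
19. q=(7,10) nearest=5 d=1 new=(7,10) → add node 12 parent=5 cost=12
20. q=(3,14) nearest=4 d=4 new=(3,14) → blocked by [2,4]×[9,13], reject

Node count: 13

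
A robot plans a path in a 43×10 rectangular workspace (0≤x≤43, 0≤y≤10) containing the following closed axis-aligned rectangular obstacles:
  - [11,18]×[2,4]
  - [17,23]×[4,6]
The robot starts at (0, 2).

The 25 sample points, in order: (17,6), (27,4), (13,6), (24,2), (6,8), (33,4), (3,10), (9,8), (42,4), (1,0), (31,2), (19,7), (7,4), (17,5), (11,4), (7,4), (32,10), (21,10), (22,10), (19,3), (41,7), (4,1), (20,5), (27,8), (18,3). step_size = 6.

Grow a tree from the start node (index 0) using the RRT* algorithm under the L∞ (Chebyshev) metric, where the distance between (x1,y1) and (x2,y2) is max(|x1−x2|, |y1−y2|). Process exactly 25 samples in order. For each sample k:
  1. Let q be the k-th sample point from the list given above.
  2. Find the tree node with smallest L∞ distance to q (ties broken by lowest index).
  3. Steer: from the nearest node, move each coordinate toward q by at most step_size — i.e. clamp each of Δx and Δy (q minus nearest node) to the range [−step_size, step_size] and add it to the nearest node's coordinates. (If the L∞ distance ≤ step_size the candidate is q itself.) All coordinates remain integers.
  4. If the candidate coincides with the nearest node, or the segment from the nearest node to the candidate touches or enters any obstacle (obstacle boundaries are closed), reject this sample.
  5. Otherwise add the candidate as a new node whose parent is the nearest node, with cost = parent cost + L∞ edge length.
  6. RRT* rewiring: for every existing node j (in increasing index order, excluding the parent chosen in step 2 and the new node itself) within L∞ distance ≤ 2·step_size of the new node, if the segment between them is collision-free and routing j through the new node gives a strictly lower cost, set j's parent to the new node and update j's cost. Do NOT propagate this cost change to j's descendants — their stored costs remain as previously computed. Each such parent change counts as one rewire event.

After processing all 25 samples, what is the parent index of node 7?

Parent of node 7: 2

1. q=(17,6) nearest=0 d=17 new=(6,6) → add node 1 parent=0 cost=6
2. q=(27,4) nearest=1 d=21 new=(12,4) → blocked by [11,18]×[2,4], reject
3. q=(13,6) nearest=1 d=7 new=(12,6) → add node 2 parent=1 cost=12
4. q=(24,2) nearest=2 d=12 new=(18,2) → blocked by [11,18]×[2,4], reject
5. q=(6,8) nearest=1 d=2 new=(6,8) → add node 3 parent=1 cost=8
6. q=(33,4) nearest=2 d=21 new=(18,4) → blocked by [11,18]×[2,4], reject
7. q=(3,10) nearest=3 d=3 new=(3,10) → add node 4 parent=3 cost=11
8. q=(9,8) nearest=1 d=3 new=(9,8) → add node 5 parent=1 cost=9
9. q=(42,4) nearest=2 d=30 new=(18,4) → blocked by [11,18]×[2,4], reject
10. q=(1,0) nearest=0 d=2 new=(1,0) → add node 6 parent=0 cost=2
11. q=(31,2) nearest=2 d=19 new=(18,2) → blocked by [11,18]×[2,4], reject
12. q=(19,7) nearest=2 d=7 new=(18,7) → add node 7 parent=2 cost=18
13. q=(7,4) nearest=1 d=2 new=(7,4) → add node 8 parent=1 cost=8
14. q=(17,5) nearest=7 d=2 new=(17,5) → blocked by [17,23]×[4,6], reject
15. q=(11,4) nearest=2 d=2 new=(11,4) → blocked by [11,18]×[2,4], reject
16. q=(7,4) nearest=8 d=0 → coincident, reject
17. q=(32,10) nearest=7 d=14 new=(24,10) → add node 9 parent=7 cost=24
18. q=(21,10) nearest=7 d=3 new=(21,10) → add node 10 parent=7 cost=21
19. q=(22,10) nearest=10 d=1 new=(22,10) → add node 11 parent=10 cost=22
20. q=(19,3) nearest=7 d=4 new=(19,3) → blocked by [17,23]×[4,6], reject
21. q=(41,7) nearest=9 d=17 new=(30,7) → add node 12 parent=9 cost=30
22. q=(4,1) nearest=6 d=3 new=(4,1) → add node 13 parent=6 cost=5
23. q=(20,5) nearest=7 d=2 new=(20,5) → blocked by [17,23]×[4,6], reject
24. q=(27,8) nearest=9 d=3 new=(27,8) → add node 14 parent=9 cost=27
25. q=(18,3) nearest=7 d=4 new=(18,3) → blocked by [11,18]×[2,4], reject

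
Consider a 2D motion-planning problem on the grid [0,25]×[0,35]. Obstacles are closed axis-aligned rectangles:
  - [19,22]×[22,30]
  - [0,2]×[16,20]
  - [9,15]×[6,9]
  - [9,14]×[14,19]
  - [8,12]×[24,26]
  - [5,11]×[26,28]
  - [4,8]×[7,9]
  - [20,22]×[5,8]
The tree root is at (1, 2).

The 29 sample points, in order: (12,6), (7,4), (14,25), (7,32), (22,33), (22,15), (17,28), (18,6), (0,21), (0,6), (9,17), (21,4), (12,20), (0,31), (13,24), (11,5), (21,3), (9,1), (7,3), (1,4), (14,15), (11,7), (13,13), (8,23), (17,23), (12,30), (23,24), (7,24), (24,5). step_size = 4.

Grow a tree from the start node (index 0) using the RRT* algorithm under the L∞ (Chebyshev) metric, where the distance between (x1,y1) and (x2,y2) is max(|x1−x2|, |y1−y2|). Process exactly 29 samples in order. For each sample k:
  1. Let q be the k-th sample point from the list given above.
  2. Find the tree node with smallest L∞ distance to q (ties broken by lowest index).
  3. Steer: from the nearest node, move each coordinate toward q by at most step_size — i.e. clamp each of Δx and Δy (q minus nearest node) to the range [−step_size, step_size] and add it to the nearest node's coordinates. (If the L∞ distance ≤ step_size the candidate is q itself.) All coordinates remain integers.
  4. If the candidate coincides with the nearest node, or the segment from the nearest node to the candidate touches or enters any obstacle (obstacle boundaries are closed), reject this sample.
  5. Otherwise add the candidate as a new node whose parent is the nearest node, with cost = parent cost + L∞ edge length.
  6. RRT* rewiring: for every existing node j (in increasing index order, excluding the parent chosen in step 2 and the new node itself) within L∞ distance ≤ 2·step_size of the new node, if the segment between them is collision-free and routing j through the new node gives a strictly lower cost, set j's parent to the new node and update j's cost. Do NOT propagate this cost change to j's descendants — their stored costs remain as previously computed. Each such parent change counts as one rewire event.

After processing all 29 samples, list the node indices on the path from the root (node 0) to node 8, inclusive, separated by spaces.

1. q=(12,6) nearest=0 d=11 new=(5,6) → add node 1 parent=0 cost=4
2. q=(7,4) nearest=1 d=2 new=(7,4) → add node 2 parent=1 cost=6
3. q=(14,25) nearest=1 d=19 new=(9,10) → blocked by [4,8]×[7,9], reject
4. q=(7,32) nearest=1 d=26 new=(7,10) → blocked by [4,8]×[7,9], reject
5. q=(22,33) nearest=1 d=27 new=(9,10) → blocked by [4,8]×[7,9], reject
6. q=(22,15) nearest=2 d=15 new=(11,8) → blocked by [9,15]×[6,9], reject
7. q=(17,28) nearest=1 d=22 new=(9,10) → blocked by [4,8]×[7,9], reject
8. q=(18,6) nearest=2 d=11 new=(11,6) → blocked by [9,15]×[6,9], reject
9. q=(0,21) nearest=1 d=15 new=(1,10) → blocked by [4,8]×[7,9], reject
10. q=(0,6) nearest=0 d=4 new=(0,6) → add node 3 parent=0 cost=4
11. q=(9,17) nearest=1 d=11 new=(9,10) → blocked by [4,8]×[7,9], reject
12. q=(21,4) nearest=2 d=14 new=(11,4) → add node 4 parent=2 cost=10
13. q=(12,20) nearest=1 d=14 new=(9,10) → blocked by [4,8]×[7,9], reject
14. q=(0,31) nearest=1 d=25 new=(1,10) → blocked by [4,8]×[7,9], reject
15. q=(13,24) nearest=1 d=18 new=(9,10) → blocked by [4,8]×[7,9], reject
16. q=(11,5) nearest=4 d=1 new=(11,5) → add node 5 parent=4 cost=11
17. q=(21,3) nearest=4 d=10 new=(15,3) → add node 6 parent=4 cost=14
18. q=(9,1) nearest=2 d=3 new=(9,1) → add node 7 parent=2 cost=9
19. q=(7,3) nearest=2 d=1 new=(7,3) → add node 8 parent=2 cost=7
20. q=(1,4) nearest=0 d=2 new=(1,4) → add node 9 parent=0 cost=2
21. q=(14,15) nearest=1 d=9 new=(9,10) → blocked by [4,8]×[7,9], reject
22. q=(11,7) nearest=5 d=2 new=(11,7) → blocked by [9,15]×[6,9], reject
23. q=(13,13) nearest=1 d=8 new=(9,10) → blocked by [4,8]×[7,9], reject
24. q=(8,23) nearest=1 d=17 new=(8,10) → blocked by [4,8]×[7,9], reject
25. q=(17,23) nearest=1 d=17 new=(9,10) → blocked by [4,8]×[7,9], reject
26. q=(12,30) nearest=1 d=24 new=(9,10) → blocked by [4,8]×[7,9], reject
27. q=(23,24) nearest=1 d=18 new=(9,10) → blocked by [4,8]×[7,9], reject
28. q=(7,24) nearest=1 d=18 new=(7,10) → blocked by [4,8]×[7,9], reject
29. q=(24,5) nearest=6 d=9 new=(19,5) → add node 10 parent=6 cost=18

Path: 0 1 2 8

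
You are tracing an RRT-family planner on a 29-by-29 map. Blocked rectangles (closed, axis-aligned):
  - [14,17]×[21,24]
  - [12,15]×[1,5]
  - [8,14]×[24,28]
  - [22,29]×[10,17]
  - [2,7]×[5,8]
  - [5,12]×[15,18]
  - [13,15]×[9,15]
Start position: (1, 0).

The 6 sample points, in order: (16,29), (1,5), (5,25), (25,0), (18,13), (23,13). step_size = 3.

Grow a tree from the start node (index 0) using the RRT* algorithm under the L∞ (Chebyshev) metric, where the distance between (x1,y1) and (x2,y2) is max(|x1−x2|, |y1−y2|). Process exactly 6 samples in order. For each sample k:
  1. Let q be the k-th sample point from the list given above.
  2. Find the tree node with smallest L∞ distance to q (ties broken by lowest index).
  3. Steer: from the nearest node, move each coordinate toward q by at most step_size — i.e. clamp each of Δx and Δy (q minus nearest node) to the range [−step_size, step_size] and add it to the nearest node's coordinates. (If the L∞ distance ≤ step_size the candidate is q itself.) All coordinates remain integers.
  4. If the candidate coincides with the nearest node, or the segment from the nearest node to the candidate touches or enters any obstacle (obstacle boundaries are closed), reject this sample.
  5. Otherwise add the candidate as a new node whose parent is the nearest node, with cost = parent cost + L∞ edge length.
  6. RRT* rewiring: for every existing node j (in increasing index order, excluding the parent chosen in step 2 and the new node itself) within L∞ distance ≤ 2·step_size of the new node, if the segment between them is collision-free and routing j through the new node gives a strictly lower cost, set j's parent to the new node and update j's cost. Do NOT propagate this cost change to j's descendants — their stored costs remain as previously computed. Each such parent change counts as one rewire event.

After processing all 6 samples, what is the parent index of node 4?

Parent of node 4: 3

1. q=(16,29) nearest=0 d=29 new=(4,3) → add node 1 parent=0 cost=3
2. q=(1,5) nearest=1 d=3 new=(1,5) → add node 2 parent=1 cost=6
3. q=(5,25) nearest=2 d=20 new=(4,8) → blocked by [2,7]×[5,8], reject
4. q=(25,0) nearest=1 d=21 new=(7,0) → add node 3 parent=1 cost=6
5. q=(18,13) nearest=3 d=13 new=(10,3) → add node 4 parent=3 cost=9
6. q=(23,13) nearest=4 d=13 new=(13,6) → blocked by [12,15]×[1,5], reject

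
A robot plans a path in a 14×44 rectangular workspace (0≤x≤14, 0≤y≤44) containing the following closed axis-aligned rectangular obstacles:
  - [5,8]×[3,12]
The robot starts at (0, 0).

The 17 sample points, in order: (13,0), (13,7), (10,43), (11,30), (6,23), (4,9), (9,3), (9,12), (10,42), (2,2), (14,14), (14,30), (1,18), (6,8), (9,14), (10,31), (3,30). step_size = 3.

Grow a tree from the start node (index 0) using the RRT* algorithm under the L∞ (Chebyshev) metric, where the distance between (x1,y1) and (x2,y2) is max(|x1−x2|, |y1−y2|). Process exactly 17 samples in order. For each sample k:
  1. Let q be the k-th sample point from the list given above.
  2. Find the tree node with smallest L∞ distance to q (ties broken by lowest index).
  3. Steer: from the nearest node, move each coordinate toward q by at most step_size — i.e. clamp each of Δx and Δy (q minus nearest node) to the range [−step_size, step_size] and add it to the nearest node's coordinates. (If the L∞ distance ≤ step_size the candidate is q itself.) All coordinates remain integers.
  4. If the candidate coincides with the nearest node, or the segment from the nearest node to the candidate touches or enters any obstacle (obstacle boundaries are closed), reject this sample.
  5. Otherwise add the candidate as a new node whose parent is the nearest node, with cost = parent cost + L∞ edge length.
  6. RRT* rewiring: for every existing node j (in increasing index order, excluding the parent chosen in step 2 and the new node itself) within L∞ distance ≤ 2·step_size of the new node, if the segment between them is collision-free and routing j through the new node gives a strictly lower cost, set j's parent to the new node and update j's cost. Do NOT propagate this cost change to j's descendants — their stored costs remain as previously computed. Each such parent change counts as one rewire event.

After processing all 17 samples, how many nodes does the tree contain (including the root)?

Node count: 8

1. q=(13,0) nearest=0 d=13 new=(3,0) → add node 1 parent=0 cost=3
2. q=(13,7) nearest=1 d=10 new=(6,3) → blocked by [5,8]×[3,12], reject
3. q=(10,43) nearest=0 d=43 new=(3,3) → add node 2 parent=0 cost=3
4. q=(11,30) nearest=2 d=27 new=(6,6) → blocked by [5,8]×[3,12], reject
5. q=(6,23) nearest=2 d=20 new=(6,6) → blocked by [5,8]×[3,12], reject
6. q=(4,9) nearest=2 d=6 new=(4,6) → add node 3 parent=2 cost=6
7. q=(9,3) nearest=3 d=5 new=(7,3) → blocked by [5,8]×[3,12], reject
8. q=(9,12) nearest=3 d=6 new=(7,9) → blocked by [5,8]×[3,12], reject
9. q=(10,42) nearest=3 d=36 new=(7,9) → blocked by [5,8]×[3,12], reject
10. q=(2,2) nearest=2 d=1 new=(2,2) → add node 4 parent=2 cost=4
11. q=(14,14) nearest=3 d=10 new=(7,9) → blocked by [5,8]×[3,12], reject
12. q=(14,30) nearest=3 d=24 new=(7,9) → blocked by [5,8]×[3,12], reject
13. q=(1,18) nearest=3 d=12 new=(1,9) → add node 5 parent=3 cost=9
14. q=(6,8) nearest=3 d=2 new=(6,8) → blocked by [5,8]×[3,12], reject
15. q=(9,14) nearest=3 d=8 new=(7,9) → blocked by [5,8]×[3,12], reject
16. q=(10,31) nearest=5 d=22 new=(4,12) → add node 6 parent=5 cost=12
17. q=(3,30) nearest=6 d=18 new=(3,15) → add node 7 parent=6 cost=15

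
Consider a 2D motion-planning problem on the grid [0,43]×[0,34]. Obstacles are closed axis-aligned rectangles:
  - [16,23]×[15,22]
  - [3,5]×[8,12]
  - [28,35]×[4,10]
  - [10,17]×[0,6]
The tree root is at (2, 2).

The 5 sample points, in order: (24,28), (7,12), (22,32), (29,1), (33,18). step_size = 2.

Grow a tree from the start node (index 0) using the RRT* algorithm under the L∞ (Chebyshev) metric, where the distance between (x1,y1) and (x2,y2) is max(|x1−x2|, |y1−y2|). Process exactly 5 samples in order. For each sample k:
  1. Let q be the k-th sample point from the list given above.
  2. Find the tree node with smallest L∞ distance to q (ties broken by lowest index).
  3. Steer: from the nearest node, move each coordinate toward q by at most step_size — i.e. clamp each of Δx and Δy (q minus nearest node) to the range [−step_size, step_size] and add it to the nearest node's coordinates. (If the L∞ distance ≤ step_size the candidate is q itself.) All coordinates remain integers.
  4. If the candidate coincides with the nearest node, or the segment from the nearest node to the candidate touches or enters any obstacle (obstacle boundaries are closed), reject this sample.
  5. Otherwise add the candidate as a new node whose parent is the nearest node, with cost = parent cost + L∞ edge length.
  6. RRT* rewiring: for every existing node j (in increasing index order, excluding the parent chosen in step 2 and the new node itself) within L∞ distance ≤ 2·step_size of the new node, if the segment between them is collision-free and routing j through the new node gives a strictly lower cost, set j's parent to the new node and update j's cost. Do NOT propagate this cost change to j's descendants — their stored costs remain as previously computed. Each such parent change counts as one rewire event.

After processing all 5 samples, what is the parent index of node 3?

Parent of node 3: 2

1. q=(24,28) nearest=0 d=26 new=(4,4) → add node 1 parent=0 cost=2
2. q=(7,12) nearest=1 d=8 new=(6,6) → add node 2 parent=1 cost=4
3. q=(22,32) nearest=2 d=26 new=(8,8) → add node 3 parent=2 cost=6
4. q=(29,1) nearest=3 d=21 new=(10,6) → blocked by [10,17]×[0,6], reject
5. q=(33,18) nearest=3 d=25 new=(10,10) → add node 4 parent=3 cost=8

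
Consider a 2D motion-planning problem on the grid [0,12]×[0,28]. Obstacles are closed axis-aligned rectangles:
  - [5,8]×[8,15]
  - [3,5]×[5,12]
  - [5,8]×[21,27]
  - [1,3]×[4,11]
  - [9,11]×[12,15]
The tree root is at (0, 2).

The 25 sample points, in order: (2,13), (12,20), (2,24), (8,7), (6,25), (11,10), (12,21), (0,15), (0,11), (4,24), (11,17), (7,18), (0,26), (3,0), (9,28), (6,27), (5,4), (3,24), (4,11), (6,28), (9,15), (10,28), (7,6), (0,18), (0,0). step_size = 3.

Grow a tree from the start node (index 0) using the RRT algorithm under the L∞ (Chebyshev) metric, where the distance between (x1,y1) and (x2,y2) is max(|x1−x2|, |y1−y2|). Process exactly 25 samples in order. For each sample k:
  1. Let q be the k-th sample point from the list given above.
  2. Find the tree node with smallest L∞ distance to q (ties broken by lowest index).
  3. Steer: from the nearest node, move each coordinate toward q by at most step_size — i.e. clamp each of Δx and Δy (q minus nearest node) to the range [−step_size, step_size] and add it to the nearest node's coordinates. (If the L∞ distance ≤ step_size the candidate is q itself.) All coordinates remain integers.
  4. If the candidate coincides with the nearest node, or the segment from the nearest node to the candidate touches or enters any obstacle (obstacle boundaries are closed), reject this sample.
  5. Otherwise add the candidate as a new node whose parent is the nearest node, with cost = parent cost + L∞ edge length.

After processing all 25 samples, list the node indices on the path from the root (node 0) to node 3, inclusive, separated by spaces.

Path: 0 1 2 3

1. q=(2,13) nearest=0 d=11 new=(2,5) → blocked by [1,3]×[4,11], reject
2. q=(12,20) nearest=0 d=18 new=(3,5) → blocked by [3,5]×[5,12], reject
3. q=(2,24) nearest=0 d=22 new=(2,5) → blocked by [1,3]×[4,11], reject
4. q=(8,7) nearest=0 d=8 new=(3,5) → blocked by [3,5]×[5,12], reject
5. q=(6,25) nearest=0 d=23 new=(3,5) → blocked by [3,5]×[5,12], reject
6. q=(11,10) nearest=0 d=11 new=(3,5) → blocked by [3,5]×[5,12], reject
7. q=(12,21) nearest=0 d=19 new=(3,5) → blocked by [3,5]×[5,12], reject
8. q=(0,15) nearest=0 d=13 new=(0,5) → add node 1 parent=0 cost=3
9. q=(0,11) nearest=1 d=6 new=(0,8) → add node 2 parent=1 cost=6
10. q=(4,24) nearest=2 d=16 new=(3,11) → blocked by [3,5]×[5,12], reject
11. q=(11,17) nearest=2 d=11 new=(3,11) → blocked by [3,5]×[5,12], reject
12. q=(7,18) nearest=2 d=10 new=(3,11) → blocked by [3,5]×[5,12], reject
13. q=(0,26) nearest=2 d=18 new=(0,11) → add node 3 parent=2 cost=9
14. q=(3,0) nearest=0 d=3 new=(3,0) → add node 4 parent=0 cost=3
15. q=(9,28) nearest=3 d=17 new=(3,14) → add node 5 parent=3 cost=12
16. q=(6,27) nearest=5 d=13 new=(6,17) → add node 6 parent=5 cost=15
17. q=(5,4) nearest=4 d=4 new=(5,3) → add node 7 parent=4 cost=6
18. q=(3,24) nearest=6 d=7 new=(3,20) → add node 8 parent=6 cost=18
19. q=(4,11) nearest=5 d=3 new=(4,11) → blocked by [3,5]×[5,12], reject
20. q=(6,28) nearest=8 d=8 new=(6,23) → blocked by [5,8]×[21,27], reject
21. q=(9,15) nearest=6 d=3 new=(9,15) → blocked by [9,11]×[12,15], reject
22. q=(10,28) nearest=8 d=8 new=(6,23) → blocked by [5,8]×[21,27], reject
23. q=(7,6) nearest=7 d=3 new=(7,6) → add node 9 parent=7 cost=9
24. q=(0,18) nearest=8 d=3 new=(0,18) → add node 10 parent=8 cost=21
25. q=(0,0) nearest=0 d=2 new=(0,0) → add node 11 parent=0 cost=2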